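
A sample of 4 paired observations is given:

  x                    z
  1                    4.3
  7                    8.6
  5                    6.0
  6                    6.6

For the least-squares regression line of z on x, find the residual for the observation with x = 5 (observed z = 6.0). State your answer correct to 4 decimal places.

-0.5313

n = 4, Σx = 19, Σy = 25.5, Σxy = 134.1, Σx² = 111
Sxx = Σx² − (Σx)²/n = 111 − 90.25 = 20.75
Sxy = Σxy − (Σx)(Σy)/n = 134.1 − 121.125 = 12.975
b = Sxy/Sxx = 12.975/20.75 = 0.625301
a = ȳ − b·x̄ = 6.375 − 0.625301·4.75 = 3.404819
ŷ(5) = 3.404819 + 0.625301·5 = 6.531325
residual = y − ŷ = 6.0 − 6.531325 = -0.531325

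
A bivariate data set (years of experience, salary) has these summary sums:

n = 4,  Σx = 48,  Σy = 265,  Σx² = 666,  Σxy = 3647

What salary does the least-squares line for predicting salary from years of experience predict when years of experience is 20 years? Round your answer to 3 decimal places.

107.761

Sxx = Σx² − (Σx)²/n = 666 − 576 = 90
Sxy = Σxy − (Σx)(Σy)/n = 3647 − 3180 = 467
b = Sxy/Sxx = 467/90 = 5.188889
a = ȳ − b·x̄ = 66.25 − 5.188889·12 = 3.983333
ŷ(20) = a + b·20 = 3.983333 + 5.188889·20 = 107.761111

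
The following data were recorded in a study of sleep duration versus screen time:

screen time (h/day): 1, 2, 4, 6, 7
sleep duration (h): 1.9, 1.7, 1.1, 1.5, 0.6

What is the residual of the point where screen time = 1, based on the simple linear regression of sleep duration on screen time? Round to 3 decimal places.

0.044

n = 5, Σx = 20, Σy = 6.8, Σxy = 22.9, Σx² = 106
Sxx = Σx² − (Σx)²/n = 106 − 80 = 26
Sxy = Σxy − (Σx)(Σy)/n = 22.9 − 27.2 = -4.3
b = Sxy/Sxx = -4.3/26 = -0.165385
a = ȳ − b·x̄ = 1.36 − (-0.165385)·4 = 2.021538
ŷ(1) = 2.021538 + (-0.165385)·1 = 1.856154
residual = y − ŷ = 1.9 − 1.856154 = 0.043846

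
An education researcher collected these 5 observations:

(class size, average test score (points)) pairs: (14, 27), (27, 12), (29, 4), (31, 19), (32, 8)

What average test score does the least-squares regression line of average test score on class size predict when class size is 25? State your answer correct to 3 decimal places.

n = 5, Σx = 133, Σy = 70, Σxy = 1663, Σx² = 3751
Sxx = Σx² − (Σx)²/n = 3751 − 3537.8 = 213.2
Sxy = Σxy − (Σx)(Σy)/n = 1663 − 1862 = -199
b = Sxy/Sxx = -199/213.2 = -0.933396
a = ȳ − b·x̄ = 14 − (-0.933396)·26.6 = 38.828330
ŷ(25) = a + b·25 = 38.828330 + (-0.933396)·25 = 15.493433

15.493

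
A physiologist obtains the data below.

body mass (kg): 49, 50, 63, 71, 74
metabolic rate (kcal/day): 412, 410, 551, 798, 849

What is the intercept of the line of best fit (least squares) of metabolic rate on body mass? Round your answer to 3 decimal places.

-476.901

n = 5, Σx = 307, Σy = 3020, Σxy = 194885, Σx² = 19387
Sxx = Σx² − (Σx)²/n = 19387 − 18849.8 = 537.2
Sxy = Σxy − (Σx)(Σy)/n = 194885 − 185428 = 9457
b = Sxy/Sxx = 9457/537.2 = 17.604244
a = ȳ − b·x̄ = 604 − 17.604244·61.4 = -476.900596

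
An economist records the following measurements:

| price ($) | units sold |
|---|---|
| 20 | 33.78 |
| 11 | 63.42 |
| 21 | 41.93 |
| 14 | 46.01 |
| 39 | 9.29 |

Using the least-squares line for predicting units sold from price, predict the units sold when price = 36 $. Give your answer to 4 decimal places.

12.8471

n = 5, Σx = 105, Σy = 194.43, Σxy = 3260.2, Σx² = 2679
Sxx = Σx² − (Σx)²/n = 2679 − 2205 = 474
Sxy = Σxy − (Σx)(Σy)/n = 3260.2 − 4083.03 = -822.83
b = Sxy/Sxx = -822.83/474 = -1.735928
a = ȳ − b·x̄ = 38.886 − (-1.735928)·21 = 75.340494
ŷ(36) = a + b·36 = 75.340494 + (-1.735928)·36 = 12.847076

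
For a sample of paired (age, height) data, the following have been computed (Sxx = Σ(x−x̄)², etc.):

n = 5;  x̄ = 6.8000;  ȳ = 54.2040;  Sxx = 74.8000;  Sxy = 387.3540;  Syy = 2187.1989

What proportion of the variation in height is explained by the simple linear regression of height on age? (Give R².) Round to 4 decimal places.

0.9171

R² = Sxy²/(Sxx·Syy) = (387.354)²/(74.8·2187.1989) = 0.917120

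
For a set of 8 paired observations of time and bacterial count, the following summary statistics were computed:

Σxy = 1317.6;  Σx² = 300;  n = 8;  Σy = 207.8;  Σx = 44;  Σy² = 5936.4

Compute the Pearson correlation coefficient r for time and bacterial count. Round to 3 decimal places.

0.988

Sxx = Σx² − (Σx)²/n = 300 − 242 = 58
Sxy = Σxy − (Σx)(Σy)/n = 1317.6 − 1142.9 = 174.7
Syy = Σy² − (Σy)²/n = 5936.4 − 5397.605 = 538.795
r = Sxy/√(Sxx·Syy) = 174.7/√(31250.11) = 174.7/176.777006 = 0.988251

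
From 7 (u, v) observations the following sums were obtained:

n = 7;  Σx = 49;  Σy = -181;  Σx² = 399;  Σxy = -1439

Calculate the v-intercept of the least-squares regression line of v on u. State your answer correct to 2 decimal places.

-4.36

Sxx = Σx² − (Σx)²/n = 399 − 343 = 56
Sxy = Σxy − (Σx)(Σy)/n = -1439 − (-1267) = -172
b = Sxy/Sxx = -172/56 = -3.071429
a = ȳ − b·x̄ = -25.857143 − (-3.071429)·7 = -4.357143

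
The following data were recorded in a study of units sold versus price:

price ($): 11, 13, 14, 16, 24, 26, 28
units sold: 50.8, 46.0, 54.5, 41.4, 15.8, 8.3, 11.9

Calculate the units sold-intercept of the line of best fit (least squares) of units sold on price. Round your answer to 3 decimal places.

85.042

n = 7, Σx = 132, Σy = 228.7, Σxy = 3510.4, Σx² = 2778
Sxx = Σx² − (Σx)²/n = 2778 − 2489.142857 = 288.857143
Sxy = Σxy − (Σx)(Σy)/n = 3510.4 − 4312.628571 = -802.228571
b = Sxy/Sxx = -802.228571/288.857143 = -2.777250
a = ȳ − b·x̄ = 32.671429 − (-2.777250)·18.857143 = 85.042433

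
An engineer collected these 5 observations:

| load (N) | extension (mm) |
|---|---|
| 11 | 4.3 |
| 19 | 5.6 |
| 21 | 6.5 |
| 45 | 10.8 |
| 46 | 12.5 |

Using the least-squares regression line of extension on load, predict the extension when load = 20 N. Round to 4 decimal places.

6.1176

n = 5, Σx = 142, Σy = 39.7, Σxy = 1351.2, Σx² = 5064
Sxx = Σx² − (Σx)²/n = 5064 − 4032.8 = 1031.2
Sxy = Σxy − (Σx)(Σy)/n = 1351.2 − 1127.48 = 223.72
b = Sxy/Sxx = 223.72/1031.2 = 0.216951
a = ȳ − b·x̄ = 7.94 − 0.216951·28.4 = 1.778588
ŷ(20) = a + b·20 = 1.778588 + 0.216951·20 = 6.117611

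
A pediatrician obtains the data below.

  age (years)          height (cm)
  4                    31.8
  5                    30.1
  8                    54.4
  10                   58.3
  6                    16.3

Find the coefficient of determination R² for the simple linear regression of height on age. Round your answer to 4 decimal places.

n = 5, Σx = 33, Σy = 190.9, Σxy = 1393.7, Σx² = 241, Σy² = 8541.19
Sxx = Σx² − (Σx)²/n = 241 − 217.8 = 23.2
Sxy = Σxy − (Σx)(Σy)/n = 1393.7 − 1259.94 = 133.76
Syy = Σy² − (Σy)²/n = 8541.19 − 7288.562 = 1252.628
R² = Sxy²/(Sxx·Syy) = (133.76)²/(23.2·1252.628) = 0.615662

0.6157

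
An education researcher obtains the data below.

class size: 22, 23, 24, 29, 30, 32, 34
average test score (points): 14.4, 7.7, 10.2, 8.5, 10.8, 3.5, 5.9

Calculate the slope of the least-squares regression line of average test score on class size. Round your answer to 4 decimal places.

-0.5154

n = 7, Σx = 194, Σy = 61, Σxy = 1621.8, Σx² = 5510
Sxx = Σx² − (Σx)²/n = 5510 − 5376.571429 = 133.428571
Sxy = Σxy − (Σx)(Σy)/n = 1621.8 − 1690.571429 = -68.771429
b = Sxy/Sxx = -68.771429/133.428571 = -0.515418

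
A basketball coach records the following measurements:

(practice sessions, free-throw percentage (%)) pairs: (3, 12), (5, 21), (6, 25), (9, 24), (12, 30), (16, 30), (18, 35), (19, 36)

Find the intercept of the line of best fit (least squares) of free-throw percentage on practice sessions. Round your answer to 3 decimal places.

13.573

n = 8, Σx = 88, Σy = 213, Σxy = 2661, Σx² = 1236
Sxx = Σx² − (Σx)²/n = 1236 − 968 = 268
Sxy = Σxy − (Σx)(Σy)/n = 2661 − 2343 = 318
b = Sxy/Sxx = 318/268 = 1.186567
a = ȳ − b·x̄ = 26.625 − 1.186567·11 = 13.572761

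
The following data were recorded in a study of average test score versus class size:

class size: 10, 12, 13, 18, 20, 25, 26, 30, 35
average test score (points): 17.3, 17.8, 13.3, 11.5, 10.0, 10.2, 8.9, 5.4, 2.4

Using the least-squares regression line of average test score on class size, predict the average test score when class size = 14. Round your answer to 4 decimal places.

14.6904

n = 9, Σx = 189, Σy = 96.8, Σxy = 1698.9, Σx² = 4563
Sxx = Σx² − (Σx)²/n = 4563 − 3969 = 594
Sxy = Σxy − (Σx)(Σy)/n = 1698.9 − 2032.8 = -333.9
b = Sxy/Sxx = -333.9/594 = -0.562121
a = ȳ − b·x̄ = 10.755556 − (-0.562121)·21 = 22.560101
ŷ(14) = a + b·14 = 22.560101 + (-0.562121)·14 = 14.690404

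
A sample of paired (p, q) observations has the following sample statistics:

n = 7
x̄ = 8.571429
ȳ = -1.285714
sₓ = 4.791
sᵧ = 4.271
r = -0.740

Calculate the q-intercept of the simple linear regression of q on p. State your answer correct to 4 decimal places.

4.3687

b = r · sᵧ/sₓ = -0.74 · 4.271/4.791 = -0.659683
a = ȳ − b·x̄ = -1.285714 − (-0.659683)·8.571429 = 4.368710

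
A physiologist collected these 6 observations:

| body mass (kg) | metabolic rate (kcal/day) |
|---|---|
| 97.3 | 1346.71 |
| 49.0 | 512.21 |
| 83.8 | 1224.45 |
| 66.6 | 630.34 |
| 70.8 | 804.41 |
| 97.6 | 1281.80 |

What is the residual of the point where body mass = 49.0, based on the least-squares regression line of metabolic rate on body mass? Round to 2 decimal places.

n = 6, Σx = 465.1, Σy = 5799.92, Σxy = 482778.635, Σx² = 37864.69
Sxx = Σx² − (Σx)²/n = 37864.69 − 36053.001667 = 1811.688333
Sxy = Σxy − (Σx)(Σy)/n = 482778.635 − 449590.465333 = 33188.169667
b = Sxy/Sxx = 33188.169667/1811.688333 = 18.318918
a = ȳ − b·x̄ = 966.653333 − 18.318918·77.516667 = -453.368112
ŷ(49.0) = -453.368112 + 18.318918·49 = 444.258861
residual = y − ŷ = 512.21 − 444.258861 = 67.951139

67.95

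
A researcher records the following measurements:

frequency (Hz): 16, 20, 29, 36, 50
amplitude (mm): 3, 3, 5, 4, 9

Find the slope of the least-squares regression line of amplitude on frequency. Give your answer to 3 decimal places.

0.167

n = 5, Σx = 151, Σy = 24, Σxy = 847, Σx² = 5293
Sxx = Σx² − (Σx)²/n = 5293 − 4560.2 = 732.8
Sxy = Σxy − (Σx)(Σy)/n = 847 − 724.8 = 122.2
b = Sxy/Sxx = 122.2/732.8 = 0.166758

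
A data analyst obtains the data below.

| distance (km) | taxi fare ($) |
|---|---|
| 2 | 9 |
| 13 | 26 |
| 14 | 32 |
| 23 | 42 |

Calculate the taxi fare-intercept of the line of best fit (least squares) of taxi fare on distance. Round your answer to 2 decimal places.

6.58

n = 4, Σx = 52, Σy = 109, Σxy = 1770, Σx² = 898
Sxx = Σx² − (Σx)²/n = 898 − 676 = 222
Sxy = Σxy − (Σx)(Σy)/n = 1770 − 1417 = 353
b = Sxy/Sxx = 353/222 = 1.590090
a = ȳ − b·x̄ = 27.25 − 1.590090·13 = 6.578829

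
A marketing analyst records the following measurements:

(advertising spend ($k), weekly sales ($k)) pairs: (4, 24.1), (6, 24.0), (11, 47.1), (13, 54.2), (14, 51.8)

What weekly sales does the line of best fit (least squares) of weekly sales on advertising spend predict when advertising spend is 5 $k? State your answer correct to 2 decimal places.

24.94

n = 5, Σx = 48, Σy = 201.2, Σxy = 2188.3, Σx² = 538
Sxx = Σx² − (Σx)²/n = 538 − 460.8 = 77.2
Sxy = Σxy − (Σx)(Σy)/n = 2188.3 − 1931.52 = 256.78
b = Sxy/Sxx = 256.78/77.2 = 3.326166
a = ȳ − b·x̄ = 40.24 − 3.326166·9.6 = 8.308808
ŷ(5) = a + b·5 = 8.308808 + 3.326166·5 = 24.939637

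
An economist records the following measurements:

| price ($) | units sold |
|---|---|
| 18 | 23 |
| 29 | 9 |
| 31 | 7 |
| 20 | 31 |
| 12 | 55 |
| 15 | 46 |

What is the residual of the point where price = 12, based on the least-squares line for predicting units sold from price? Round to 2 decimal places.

5.22

n = 6, Σx = 125, Σy = 171, Σxy = 2862, Σx² = 2895
Sxx = Σx² − (Σx)²/n = 2895 − 2604.166667 = 290.833333
Sxy = Σxy − (Σx)(Σy)/n = 2862 − 3562.5 = -700.5
b = Sxy/Sxx = -700.5/290.833333 = -2.408596
a = ȳ − b·x̄ = 28.5 − (-2.408596)·20.833333 = 78.679083
ŷ(12) = 78.679083 + (-2.408596)·12 = 49.775931
residual = y − ŷ = 55 − 49.775931 = 5.224069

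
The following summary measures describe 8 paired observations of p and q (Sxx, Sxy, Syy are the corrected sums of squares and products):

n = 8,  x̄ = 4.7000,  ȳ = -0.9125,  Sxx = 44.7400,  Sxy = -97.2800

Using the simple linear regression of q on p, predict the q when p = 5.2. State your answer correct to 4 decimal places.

-1.9997

b = Sxy/Sxx = -97.28/44.74 = -2.174341
a = ȳ − b·x̄ = -0.9125 − (-2.174341)·4.7 = 9.306901
ŷ(5.2) = a + b·5.2 = 9.306901 + (-2.174341)·5.2 = -1.999670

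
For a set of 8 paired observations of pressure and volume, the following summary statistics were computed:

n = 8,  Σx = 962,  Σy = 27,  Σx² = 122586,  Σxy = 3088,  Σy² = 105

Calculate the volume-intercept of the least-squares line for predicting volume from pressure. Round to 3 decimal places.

6.139

Sxx = Σx² − (Σx)²/n = 122586 − 115680.5 = 6905.5
Sxy = Σxy − (Σx)(Σy)/n = 3088 − 3246.75 = -158.75
b = Sxy/Sxx = -158.75/6905.5 = -0.022989
a = ȳ − b·x̄ = 3.375 − (-0.022989)·120.25 = 6.139418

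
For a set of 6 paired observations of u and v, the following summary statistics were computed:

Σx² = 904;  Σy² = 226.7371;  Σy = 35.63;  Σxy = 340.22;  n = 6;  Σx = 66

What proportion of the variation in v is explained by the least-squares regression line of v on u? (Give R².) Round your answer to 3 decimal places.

0.991

Sxx = Σx² − (Σx)²/n = 904 − 726 = 178
Sxy = Σxy − (Σx)(Σy)/n = 340.22 − 391.93 = -51.71
Syy = Σy² − (Σy)²/n = 226.7371 − 211.582817 = 15.154283
R² = Sxy²/(Sxx·Syy) = (-51.71)²/(178·15.154283) = 0.991274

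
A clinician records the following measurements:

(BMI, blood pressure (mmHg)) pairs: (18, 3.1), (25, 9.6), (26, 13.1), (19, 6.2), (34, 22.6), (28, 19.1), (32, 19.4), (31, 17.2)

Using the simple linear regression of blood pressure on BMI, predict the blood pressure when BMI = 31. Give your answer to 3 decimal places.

n = 8, Σx = 213, Σy = 110.3, Σxy = 3211.4, Σx² = 5911
Sxx = Σx² − (Σx)²/n = 5911 − 5671.125 = 239.875
Sxy = Σxy − (Σx)(Σy)/n = 3211.4 − 2936.7375 = 274.6625
b = Sxy/Sxx = 274.6625/239.875 = 1.145023
a = ȳ − b·x̄ = 13.7875 − 1.145023·26.625 = -16.698749
ŷ(31) = a + b·31 = -16.698749 + 1.145023·31 = 18.796978

18.797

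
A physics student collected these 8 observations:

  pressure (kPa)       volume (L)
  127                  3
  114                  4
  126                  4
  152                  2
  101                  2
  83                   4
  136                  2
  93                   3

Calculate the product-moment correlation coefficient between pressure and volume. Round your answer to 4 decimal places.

n = 8, Σx = 932, Σy = 24, Σxy = 2730, Σx² = 112340, Σy² = 78
Sxx = Σx² − (Σx)²/n = 112340 − 108578 = 3762
Sxy = Σxy − (Σx)(Σy)/n = 2730 − 2796 = -66
Syy = Σy² − (Σy)²/n = 78 − 72 = 6
r = Sxy/√(Sxx·Syy) = -66/√(22572) = -66/150.239808 = -0.439298

-0.4393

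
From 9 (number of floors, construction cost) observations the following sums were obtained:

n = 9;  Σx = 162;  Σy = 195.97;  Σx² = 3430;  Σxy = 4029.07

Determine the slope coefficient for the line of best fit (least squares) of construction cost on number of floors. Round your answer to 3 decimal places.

0.976

Sxx = Σx² − (Σx)²/n = 3430 − 2916 = 514
Sxy = Σxy − (Σx)(Σy)/n = 4029.07 − 3527.46 = 501.61
b = Sxy/Sxx = 501.61/514 = 0.975895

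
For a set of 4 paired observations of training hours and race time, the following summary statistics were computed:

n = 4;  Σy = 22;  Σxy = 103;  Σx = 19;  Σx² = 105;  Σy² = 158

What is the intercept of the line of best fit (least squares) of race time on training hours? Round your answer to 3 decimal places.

5.983

Sxx = Σx² − (Σx)²/n = 105 − 90.25 = 14.75
Sxy = Σxy − (Σx)(Σy)/n = 103 − 104.5 = -1.5
b = Sxy/Sxx = -1.5/14.75 = -0.101695
a = ȳ − b·x̄ = 5.5 − (-0.101695)·4.75 = 5.983051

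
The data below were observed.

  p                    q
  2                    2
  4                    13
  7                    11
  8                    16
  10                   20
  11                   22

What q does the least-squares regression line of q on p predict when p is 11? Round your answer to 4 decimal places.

21.6667

n = 6, Σx = 42, Σy = 84, Σxy = 703, Σx² = 354
Sxx = Σx² − (Σx)²/n = 354 − 294 = 60
Sxy = Σxy − (Σx)(Σy)/n = 703 − 588 = 115
b = Sxy/Sxx = 115/60 = 1.916667
a = ȳ − b·x̄ = 14 − 1.916667·7 = 0.583333
ŷ(11) = a + b·11 = 0.583333 + 1.916667·11 = 21.666667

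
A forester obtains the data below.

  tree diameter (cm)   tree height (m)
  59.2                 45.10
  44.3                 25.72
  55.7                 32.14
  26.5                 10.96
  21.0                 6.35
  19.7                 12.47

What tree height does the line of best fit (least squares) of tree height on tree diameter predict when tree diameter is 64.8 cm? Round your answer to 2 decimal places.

n = 6, Σx = 226.4, Σy = 132.74, Σxy = 6268.963, Σx² = 10100.96
Sxx = Σx² − (Σx)²/n = 10100.96 − 8542.826667 = 1558.133333
Sxy = Σxy − (Σx)(Σy)/n = 6268.963 − 5008.722667 = 1260.240333
b = Sxy/Sxx = 1260.240333/1558.133333 = 0.808814
a = ȳ − b·x̄ = 22.123333 − 0.808814·37.733333 = -8.395922
ŷ(64.8) = a + b·64.8 = -8.395922 + 0.808814·64.8 = 44.015237

44.02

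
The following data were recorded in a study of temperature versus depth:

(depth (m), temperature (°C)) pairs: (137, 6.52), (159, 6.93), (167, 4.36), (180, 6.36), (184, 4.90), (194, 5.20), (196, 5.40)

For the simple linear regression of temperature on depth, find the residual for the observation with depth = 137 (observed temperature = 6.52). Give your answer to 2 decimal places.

n = 7, Σx = 1217, Σy = 39.67, Σxy = 6836.83, Σx² = 214247
Sxx = Σx² − (Σx)²/n = 214247 − 211584.142857 = 2662.857143
Sxy = Σxy − (Σx)(Σy)/n = 6836.83 − 6896.912857 = -60.082857
b = Sxy/Sxx = -60.082857/2662.857143 = -0.022563
a = ȳ − b·x̄ = 5.667143 − (-0.022563)·173.857143 = 9.589935
ŷ(137) = 9.589935 + (-0.022563)·137 = 6.498762
residual = y − ŷ = 6.52 − 6.498762 = 0.021238

0.02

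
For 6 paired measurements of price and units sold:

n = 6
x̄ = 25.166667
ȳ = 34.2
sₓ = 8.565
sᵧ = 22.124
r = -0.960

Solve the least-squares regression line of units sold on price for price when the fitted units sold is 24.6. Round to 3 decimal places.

29.038

b = r · sᵧ/sₓ = -0.96 · 22.124/8.565 = -2.479748
a = ȳ − b·x̄ = 34.2 − (-2.479748)·25.166667 = 96.606987
Set a + b·x = 24.6: x = (24.6 − 96.606987) / (-2.479748) = 29.038028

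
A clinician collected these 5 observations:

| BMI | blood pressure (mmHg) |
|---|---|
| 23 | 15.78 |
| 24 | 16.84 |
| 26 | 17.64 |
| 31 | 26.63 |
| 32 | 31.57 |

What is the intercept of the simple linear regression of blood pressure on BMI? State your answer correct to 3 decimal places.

n = 5, Σx = 136, Σy = 108.46, Σxy = 3061.51, Σx² = 3766
Sxx = Σx² − (Σx)²/n = 3766 − 3699.2 = 66.8
Sxy = Σxy − (Σx)(Σy)/n = 3061.51 − 2950.112 = 111.398
b = Sxy/Sxx = 111.398/66.8 = 1.667635
a = ȳ − b·x̄ = 21.692 − 1.667635·27.2 = -23.667665

-23.668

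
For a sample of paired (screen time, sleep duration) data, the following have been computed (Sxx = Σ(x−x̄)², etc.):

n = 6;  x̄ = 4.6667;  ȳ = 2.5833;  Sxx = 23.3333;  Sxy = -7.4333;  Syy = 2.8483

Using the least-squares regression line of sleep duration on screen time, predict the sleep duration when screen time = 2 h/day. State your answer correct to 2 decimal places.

3.43

b = Sxy/Sxx = -7.4333/23.3333 = -0.318570
a = ȳ − b·x̄ = 2.5833 − (-0.318570)·4.6667 = 4.069973
ŷ(2) = a + b·2 = 4.069973 + (-0.318570)·2 = 3.432832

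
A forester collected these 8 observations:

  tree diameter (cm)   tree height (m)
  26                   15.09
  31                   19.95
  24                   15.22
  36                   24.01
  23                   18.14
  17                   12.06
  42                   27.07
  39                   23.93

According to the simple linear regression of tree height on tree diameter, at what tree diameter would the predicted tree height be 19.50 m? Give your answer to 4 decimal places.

29.8645

n = 8, Σx = 238, Σy = 155.47, Σxy = 4932.88, Σx² = 7612
Sxx = Σx² − (Σx)²/n = 7612 − 7080.5 = 531.5
Sxy = Σxy − (Σx)(Σy)/n = 4932.88 − 4625.2325 = 307.6475
b = Sxy/Sxx = 307.6475/531.5 = 0.578829
a = ȳ − b·x̄ = 19.43375 − 0.578829·29.75 = 2.213594
Set a + b·x = 19.50: x = (19.50 − 2.213594) / 0.578829 = 29.864455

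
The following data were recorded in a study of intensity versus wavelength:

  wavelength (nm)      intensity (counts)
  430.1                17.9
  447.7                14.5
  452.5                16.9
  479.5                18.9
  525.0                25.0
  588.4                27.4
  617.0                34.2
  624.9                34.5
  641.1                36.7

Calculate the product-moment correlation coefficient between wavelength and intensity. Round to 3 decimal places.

0.977

n = 9, Σx = 4806.2, Σy = 226, Σxy = 126336.22, Σx² = 2624135.58, Σy² = 6256.02
Sxx = Σx² − (Σx)²/n = 2624135.58 − 2566617.604444 = 57517.975556
Sxy = Σxy − (Σx)(Σy)/n = 126336.22 − 120689.022222 = 5647.197778
Syy = Σy² − (Σy)²/n = 6256.02 − 5675.111111 = 580.908889
r = Sxy/√(Sxx·Syy) = 5647.197778/√(33412703.271116) = 5647.197778/5780.372243 = 0.976961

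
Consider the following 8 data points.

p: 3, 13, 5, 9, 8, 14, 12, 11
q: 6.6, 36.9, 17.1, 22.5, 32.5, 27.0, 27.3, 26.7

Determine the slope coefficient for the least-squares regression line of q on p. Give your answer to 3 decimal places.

n = 8, Σx = 75, Σy = 196.6, Σxy = 2046.8, Σx² = 809
Sxx = Σx² − (Σx)²/n = 809 − 703.125 = 105.875
Sxy = Σxy − (Σx)(Σy)/n = 2046.8 − 1843.125 = 203.675
b = Sxy/Sxx = 203.675/105.875 = 1.923731

1.924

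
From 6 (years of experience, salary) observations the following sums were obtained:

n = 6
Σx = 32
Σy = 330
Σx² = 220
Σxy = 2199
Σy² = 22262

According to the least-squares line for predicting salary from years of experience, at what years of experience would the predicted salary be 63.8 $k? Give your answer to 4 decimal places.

Sxx = Σx² − (Σx)²/n = 220 − 170.666667 = 49.333333
Sxy = Σxy − (Σx)(Σy)/n = 2199 − 1760 = 439
b = Sxy/Sxx = 439/49.333333 = 8.898649
a = ȳ − b·x̄ = 55 − 8.898649·5.333333 = 7.540541
Set a + b·x = 63.8: x = (63.8 − 7.540541) / 8.898649 = 6.322248

6.3222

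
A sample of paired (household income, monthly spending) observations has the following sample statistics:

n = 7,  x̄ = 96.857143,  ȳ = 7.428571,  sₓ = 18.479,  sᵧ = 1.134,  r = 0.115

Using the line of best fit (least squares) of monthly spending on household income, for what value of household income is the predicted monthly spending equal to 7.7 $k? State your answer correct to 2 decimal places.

135.32

b = r · sᵧ/sₓ = 0.115 · 1.134/18.479 = 0.007057
a = ȳ − b·x̄ = 7.428571 − 0.007057·96.857143 = 6.745031
Set a + b·x = 7.7: x = (7.7 − 6.745031) / 0.007057 = 135.318430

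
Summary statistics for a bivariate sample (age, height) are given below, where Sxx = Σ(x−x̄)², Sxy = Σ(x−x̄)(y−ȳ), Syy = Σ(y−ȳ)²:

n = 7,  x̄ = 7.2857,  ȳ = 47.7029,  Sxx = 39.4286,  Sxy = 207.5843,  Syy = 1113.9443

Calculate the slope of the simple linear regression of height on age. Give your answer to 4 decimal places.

b = Sxy/Sxx = 207.5843/39.4286 = 5.264815

5.2648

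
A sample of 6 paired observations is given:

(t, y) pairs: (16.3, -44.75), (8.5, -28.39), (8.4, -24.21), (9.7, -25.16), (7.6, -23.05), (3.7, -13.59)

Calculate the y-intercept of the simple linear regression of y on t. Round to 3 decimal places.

-4.489

n = 6, Σx = 54.2, Σy = -159.15, Σxy = -1643.619, Σx² = 574.04
Sxx = Σx² − (Σx)²/n = 574.04 − 489.606667 = 84.433333
Sxy = Σxy − (Σx)(Σy)/n = -1643.619 − (-1437.655) = -205.964
b = Sxy/Sxx = -205.964/84.433333 = -2.439368
a = ȳ − b·x̄ = -26.525 − (-2.439368)·9.033333 = -4.489373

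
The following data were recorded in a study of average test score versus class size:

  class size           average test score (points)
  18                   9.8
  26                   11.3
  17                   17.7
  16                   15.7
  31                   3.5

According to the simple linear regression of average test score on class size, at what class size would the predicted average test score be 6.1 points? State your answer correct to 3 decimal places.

29.408

n = 5, Σx = 108, Σy = 58, Σxy = 1130.8, Σx² = 2506
Sxx = Σx² − (Σx)²/n = 2506 − 2332.8 = 173.2
Sxy = Σxy − (Σx)(Σy)/n = 1130.8 − 1252.8 = -122
b = Sxy/Sxx = -122/173.2 = -0.704388
a = ȳ − b·x̄ = 11.6 − (-0.704388)·21.6 = 26.814781
Set a + b·x = 6.1: x = (6.1 − 26.814781) / (-0.704388) = 29.408197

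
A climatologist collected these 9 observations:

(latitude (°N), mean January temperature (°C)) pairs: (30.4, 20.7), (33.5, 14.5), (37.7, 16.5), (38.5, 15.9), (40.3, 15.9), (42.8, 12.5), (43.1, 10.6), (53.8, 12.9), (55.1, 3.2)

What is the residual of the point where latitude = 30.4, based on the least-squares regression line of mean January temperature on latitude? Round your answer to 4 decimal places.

n = 9, Σx = 375.2, Σy = 122.7, Σxy = 4852.2, Σx² = 16193.94
Sxx = Σx² − (Σx)²/n = 16193.94 − 15641.671111 = 552.268889
Sxy = Σxy − (Σx)(Σy)/n = 4852.2 − 5115.226667 = -263.026667
b = Sxy/Sxx = -263.026667/552.268889 = -0.476266
a = ȳ − b·x̄ = 13.633333 − (-0.476266)·41.688889 = 33.488316
ŷ(30.4) = 33.488316 + (-0.476266)·30.4 = 19.009843
residual = y − ŷ = 20.7 − 19.009843 = 1.690157

1.6902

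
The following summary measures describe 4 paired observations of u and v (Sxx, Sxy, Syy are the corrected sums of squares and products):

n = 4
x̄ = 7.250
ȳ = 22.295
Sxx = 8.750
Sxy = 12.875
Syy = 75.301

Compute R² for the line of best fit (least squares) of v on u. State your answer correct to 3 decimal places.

R² = Sxy²/(Sxx·Syy) = (12.875)²/(8.75·75.301) = 0.251586

0.252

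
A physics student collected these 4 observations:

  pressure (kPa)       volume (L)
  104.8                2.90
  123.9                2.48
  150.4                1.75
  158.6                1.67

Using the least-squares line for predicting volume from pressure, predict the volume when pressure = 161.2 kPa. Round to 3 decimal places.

1.560

n = 4, Σx = 537.7, Σy = 8.8, Σxy = 1139.254, Σx² = 74108.37
Sxx = Σx² − (Σx)²/n = 74108.37 − 72280.3225 = 1828.0475
Sxy = Σxy − (Σx)(Σy)/n = 1139.254 − 1182.94 = -43.686
b = Sxy/Sxx = -43.686/1828.0475 = -0.023898
a = ȳ − b·x̄ = 2.2 − (-0.023898)·134.425 = 5.412439
ŷ(161.2) = a + b·161.2 = 5.412439 + (-0.023898)·161.2 = 1.560141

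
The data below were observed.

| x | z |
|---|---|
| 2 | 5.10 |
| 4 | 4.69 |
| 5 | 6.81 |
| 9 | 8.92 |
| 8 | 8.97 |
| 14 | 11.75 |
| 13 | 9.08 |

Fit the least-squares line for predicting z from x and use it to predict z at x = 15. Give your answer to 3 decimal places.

n = 7, Σx = 55, Σy = 55.32, Σxy = 497.59, Σx² = 555
Sxx = Σx² − (Σx)²/n = 555 − 432.142857 = 122.857143
Sxy = Σxy − (Σx)(Σy)/n = 497.59 − 434.657143 = 62.932857
b = Sxy/Sxx = 62.932857/122.857143 = 0.512244
a = ȳ − b·x̄ = 7.902857 − 0.512244·7.857143 = 3.878081
ŷ(15) = a + b·15 = 3.878081 + 0.512244·15 = 11.561744

11.562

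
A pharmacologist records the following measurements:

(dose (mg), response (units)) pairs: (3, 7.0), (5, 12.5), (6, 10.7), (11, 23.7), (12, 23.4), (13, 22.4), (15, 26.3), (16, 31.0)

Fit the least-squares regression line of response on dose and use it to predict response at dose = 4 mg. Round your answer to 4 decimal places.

n = 8, Σx = 81, Σy = 157, Σxy = 1870.9, Σx² = 985
Sxx = Σx² − (Σx)²/n = 985 − 820.125 = 164.875
Sxy = Σxy − (Σx)(Σy)/n = 1870.9 − 1589.625 = 281.275
b = Sxy/Sxx = 281.275/164.875 = 1.705989
a = ȳ − b·x̄ = 19.625 − 1.705989·10.125 = 2.351857
ŷ(4) = a + b·4 = 2.351857 + 1.705989·4 = 9.175815

9.1758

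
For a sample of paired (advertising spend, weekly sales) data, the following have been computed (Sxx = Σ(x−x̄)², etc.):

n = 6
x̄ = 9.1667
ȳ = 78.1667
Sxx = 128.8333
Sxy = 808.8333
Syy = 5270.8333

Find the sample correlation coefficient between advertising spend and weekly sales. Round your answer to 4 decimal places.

r = Sxy/√(Sxx·Syy) = 808.8333/√(679058.847789) = 808.8333/824.050270 = 0.981534

0.9815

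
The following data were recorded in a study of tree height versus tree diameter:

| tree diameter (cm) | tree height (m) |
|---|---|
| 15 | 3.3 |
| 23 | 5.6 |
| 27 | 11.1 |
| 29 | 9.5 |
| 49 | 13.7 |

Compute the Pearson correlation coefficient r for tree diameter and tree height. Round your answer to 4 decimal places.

n = 5, Σx = 143, Σy = 43.2, Σxy = 1424.8, Σx² = 4725, Σy² = 443.4
Sxx = Σx² − (Σx)²/n = 4725 − 4089.8 = 635.2
Sxy = Σxy − (Σx)(Σy)/n = 1424.8 − 1235.52 = 189.28
Syy = Σy² − (Σy)²/n = 443.4 − 373.248 = 70.152
r = Sxy/√(Sxx·Syy) = 189.28/√(44560.5504) = 189.28/211.093701 = 0.896663

0.8967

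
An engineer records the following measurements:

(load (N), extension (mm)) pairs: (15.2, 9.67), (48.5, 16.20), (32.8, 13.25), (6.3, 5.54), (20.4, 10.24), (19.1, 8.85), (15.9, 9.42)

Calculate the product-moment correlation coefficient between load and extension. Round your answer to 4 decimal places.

0.9756

n = 7, Σx = 158.2, Σy = 73.17, Σxy = 1929.895, Σx² = 4732.6, Σy² = 834.1195
Sxx = Σx² − (Σx)²/n = 4732.6 − 3575.32 = 1157.28
Sxy = Σxy − (Σx)(Σy)/n = 1929.895 − 1653.642 = 276.253
Syy = Σy² − (Σy)²/n = 834.1195 − 764.835557 = 69.283943
r = Sxy/√(Sxx·Syy) = 276.253/√(80180.921390) = 276.253/283.162359 = 0.975599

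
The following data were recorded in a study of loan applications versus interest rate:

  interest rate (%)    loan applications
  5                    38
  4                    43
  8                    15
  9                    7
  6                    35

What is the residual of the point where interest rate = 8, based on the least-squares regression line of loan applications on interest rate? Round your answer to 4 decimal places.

n = 5, Σx = 32, Σy = 138, Σxy = 755, Σx² = 222
Sxx = Σx² − (Σx)²/n = 222 − 204.8 = 17.2
Sxy = Σxy − (Σx)(Σy)/n = 755 − 883.2 = -128.2
b = Sxy/Sxx = -128.2/17.2 = -7.453488
a = ȳ − b·x̄ = 27.6 − (-7.453488)·6.4 = 75.302326
ŷ(8) = 75.302326 + (-7.453488)·8 = 15.674419
residual = y − ŷ = 15 − 15.674419 = -0.674419

-0.6744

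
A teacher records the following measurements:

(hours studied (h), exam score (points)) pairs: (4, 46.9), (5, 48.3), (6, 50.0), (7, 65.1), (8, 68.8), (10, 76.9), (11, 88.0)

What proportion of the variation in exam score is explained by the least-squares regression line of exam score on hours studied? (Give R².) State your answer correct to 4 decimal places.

0.9529

n = 7, Σx = 51, Σy = 444, Σxy = 3472.2, Σx² = 411, Σy² = 29661.56
Sxx = Σx² − (Σx)²/n = 411 − 371.571429 = 39.428571
Sxy = Σxy − (Σx)(Σy)/n = 3472.2 − 3234.857143 = 237.342857
Syy = Σy² − (Σy)²/n = 29661.56 − 28162.285714 = 1499.274286
R² = Sxy²/(Sxx·Syy) = (237.342857)²/(39.428571·1499.274286) = 0.952928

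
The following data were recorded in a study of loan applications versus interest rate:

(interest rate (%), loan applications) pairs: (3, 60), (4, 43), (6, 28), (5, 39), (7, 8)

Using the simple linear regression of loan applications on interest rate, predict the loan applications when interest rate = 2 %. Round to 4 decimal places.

71.3000

n = 5, Σx = 25, Σy = 178, Σxy = 771, Σx² = 135
Sxx = Σx² − (Σx)²/n = 135 − 125 = 10
Sxy = Σxy − (Σx)(Σy)/n = 771 − 890 = -119
b = Sxy/Sxx = -119/10 = -11.9
a = ȳ − b·x̄ = 35.6 − (-11.9)·5 = 95.1
ŷ(2) = a + b·2 = 95.1 + (-11.9)·2 = 71.3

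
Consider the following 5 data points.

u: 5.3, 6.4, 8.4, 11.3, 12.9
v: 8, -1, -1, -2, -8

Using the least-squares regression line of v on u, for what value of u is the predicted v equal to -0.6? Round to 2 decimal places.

8.73

n = 5, Σx = 44.3, Σy = -4, Σxy = -98.2, Σx² = 433.71
Sxx = Σx² − (Σx)²/n = 433.71 − 392.498 = 41.212
Sxy = Σxy − (Σx)(Σy)/n = -98.2 − (-35.44) = -62.76
b = Sxy/Sxx = -62.76/41.212 = -1.522857
a = ȳ − b·x̄ = -0.8 − (-1.522857)·8.86 = 12.692517
Set a + b·x = -0.6: x = (-0.6 − 12.692517) / (-1.522857) = 8.728668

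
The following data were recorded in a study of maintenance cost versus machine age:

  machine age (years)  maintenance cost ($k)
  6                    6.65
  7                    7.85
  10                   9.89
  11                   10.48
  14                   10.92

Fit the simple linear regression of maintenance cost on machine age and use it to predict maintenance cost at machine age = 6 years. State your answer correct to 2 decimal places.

n = 5, Σx = 48, Σy = 45.79, Σxy = 461.91, Σx² = 502
Sxx = Σx² − (Σx)²/n = 502 − 460.8 = 41.2
Sxy = Σxy − (Σx)(Σy)/n = 461.91 − 439.584 = 22.326
b = Sxy/Sxx = 22.326/41.2 = 0.541893
a = ȳ − b·x̄ = 9.158 − 0.541893·9.6 = 3.955825
ŷ(6) = a + b·6 = 3.955825 + 0.541893·6 = 7.207184

7.21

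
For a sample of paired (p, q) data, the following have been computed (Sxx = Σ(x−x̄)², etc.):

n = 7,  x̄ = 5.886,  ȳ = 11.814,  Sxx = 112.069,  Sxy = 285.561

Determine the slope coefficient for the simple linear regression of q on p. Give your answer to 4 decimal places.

2.5481

b = Sxy/Sxx = 285.561/112.069 = 2.548082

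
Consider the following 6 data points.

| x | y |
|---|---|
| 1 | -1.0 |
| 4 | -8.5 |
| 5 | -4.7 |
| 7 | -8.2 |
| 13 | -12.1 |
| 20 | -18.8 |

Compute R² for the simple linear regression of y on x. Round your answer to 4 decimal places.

n = 6, Σx = 50, Σy = -53.3, Σxy = -649.2, Σx² = 660, Σy² = 662.43
Sxx = Σx² − (Σx)²/n = 660 − 416.666667 = 243.333333
Sxy = Σxy − (Σx)(Σy)/n = -649.2 − (-444.166667) = -205.033333
Syy = Σy² − (Σy)²/n = 662.43 − 473.481667 = 188.948333
R² = Sxy²/(Sxx·Syy) = (-205.033333)²/(243.333333·188.948333) = 0.914333

0.9143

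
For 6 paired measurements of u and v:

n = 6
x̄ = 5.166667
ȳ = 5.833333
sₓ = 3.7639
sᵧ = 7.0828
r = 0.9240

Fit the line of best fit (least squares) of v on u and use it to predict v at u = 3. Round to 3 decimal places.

b = r · sᵧ/sₓ = 0.924 · 7.0828/3.7639 = 1.738757
a = ȳ − b·x̄ = 5.833333 − 1.738757·5.166667 = -3.150245
ŷ(3) = a + b·3 = -3.150245 + 1.738757·3 = 2.066026

2.066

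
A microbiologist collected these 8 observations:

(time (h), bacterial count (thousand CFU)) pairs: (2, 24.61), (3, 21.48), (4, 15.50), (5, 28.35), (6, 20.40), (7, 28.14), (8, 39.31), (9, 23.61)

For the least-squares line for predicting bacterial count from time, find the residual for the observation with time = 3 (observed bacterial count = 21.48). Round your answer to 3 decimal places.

n = 8, Σx = 44, Σy = 201.4, Σxy = 1163.76, Σx² = 284
Sxx = Σx² − (Σx)²/n = 284 − 242 = 42
Sxy = Σxy − (Σx)(Σy)/n = 1163.76 − 1107.7 = 56.06
b = Sxy/Sxx = 56.06/42 = 1.334762
a = ȳ − b·x̄ = 25.175 − 1.334762·5.5 = 17.833810
ŷ(3) = 17.833810 + 1.334762·3 = 21.838095
residual = y − ŷ = 21.48 − 21.838095 = -0.358095

-0.358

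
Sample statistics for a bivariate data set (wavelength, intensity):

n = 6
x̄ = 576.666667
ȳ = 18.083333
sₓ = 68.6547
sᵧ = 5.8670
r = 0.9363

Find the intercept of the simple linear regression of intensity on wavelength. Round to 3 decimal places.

-28.058

b = r · sᵧ/sₓ = 0.9363 · 5.867/68.6547 = 0.080013
a = ȳ − b·x̄ = 18.083333 − 0.080013·576.666667 = -28.057527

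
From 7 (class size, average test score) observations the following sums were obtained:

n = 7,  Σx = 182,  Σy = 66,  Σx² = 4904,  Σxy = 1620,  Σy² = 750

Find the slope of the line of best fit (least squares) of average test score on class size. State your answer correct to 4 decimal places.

Sxx = Σx² − (Σx)²/n = 4904 − 4732 = 172
Sxy = Σxy − (Σx)(Σy)/n = 1620 − 1716 = -96
b = Sxy/Sxx = -96/172 = -0.558140

-0.5581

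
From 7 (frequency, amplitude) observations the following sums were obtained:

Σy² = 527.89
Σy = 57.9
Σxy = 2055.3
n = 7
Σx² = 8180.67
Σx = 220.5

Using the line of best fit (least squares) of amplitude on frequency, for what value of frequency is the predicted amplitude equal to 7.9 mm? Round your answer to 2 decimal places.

29.52

Sxx = Σx² − (Σx)²/n = 8180.67 − 6945.75 = 1234.92
Sxy = Σxy − (Σx)(Σy)/n = 2055.3 − 1823.85 = 231.45
b = Sxy/Sxx = 231.45/1234.92 = 0.187421
a = ȳ − b·x̄ = 8.271429 − 0.187421·31.5 = 2.367666
Set a + b·x = 7.9: x = (7.9 − 2.367666) / 0.187421 = 29.518213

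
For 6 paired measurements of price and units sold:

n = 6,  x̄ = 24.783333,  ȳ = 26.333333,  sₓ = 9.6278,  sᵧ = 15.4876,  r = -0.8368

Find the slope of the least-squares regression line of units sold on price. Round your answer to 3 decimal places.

-1.346

b = r · sᵧ/sₓ = -0.8368 · 15.4876/9.6278 = -1.346104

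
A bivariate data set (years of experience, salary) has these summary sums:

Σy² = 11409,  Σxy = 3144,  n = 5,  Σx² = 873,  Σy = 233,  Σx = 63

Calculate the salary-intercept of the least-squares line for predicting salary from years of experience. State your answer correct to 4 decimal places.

Sxx = Σx² − (Σx)²/n = 873 − 793.8 = 79.2
Sxy = Σxy − (Σx)(Σy)/n = 3144 − 2935.8 = 208.2
b = Sxy/Sxx = 208.2/79.2 = 2.628788
a = ȳ − b·x̄ = 46.6 − 2.628788·12.6 = 13.477273

13.4773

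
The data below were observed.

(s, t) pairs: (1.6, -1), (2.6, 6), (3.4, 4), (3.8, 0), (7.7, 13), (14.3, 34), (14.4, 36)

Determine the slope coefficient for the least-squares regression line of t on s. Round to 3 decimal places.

n = 7, Σx = 47.8, Σy = 92, Σxy = 1132.3, Σx² = 506.46
Sxx = Σx² − (Σx)²/n = 506.46 − 326.405714 = 180.054286
Sxy = Σxy − (Σx)(Σy)/n = 1132.3 − 628.228571 = 504.071429
b = Sxy/Sxx = 504.071429/180.054286 = 2.799553

2.800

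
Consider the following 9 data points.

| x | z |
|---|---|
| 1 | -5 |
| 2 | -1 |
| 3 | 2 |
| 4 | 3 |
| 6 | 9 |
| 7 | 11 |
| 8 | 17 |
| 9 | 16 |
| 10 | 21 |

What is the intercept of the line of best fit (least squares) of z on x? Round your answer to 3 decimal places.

-7.189

n = 9, Σx = 50, Σy = 73, Σxy = 632, Σx² = 360
Sxx = Σx² − (Σx)²/n = 360 − 277.777778 = 82.222222
Sxy = Σxy − (Σx)(Σy)/n = 632 − 405.555556 = 226.444444
b = Sxy/Sxx = 226.444444/82.222222 = 2.754054
a = ȳ − b·x̄ = 8.111111 − 2.754054·5.555556 = -7.189189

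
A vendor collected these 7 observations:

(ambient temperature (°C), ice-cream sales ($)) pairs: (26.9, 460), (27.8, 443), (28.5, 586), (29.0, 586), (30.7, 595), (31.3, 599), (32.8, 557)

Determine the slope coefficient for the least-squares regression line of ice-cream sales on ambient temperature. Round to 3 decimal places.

n = 7, Σx = 207, Σy = 3826, Σxy = 113669.2, Σx² = 6147.72
Sxx = Σx² − (Σx)²/n = 6147.72 − 6121.285714 = 26.434286
Sxy = Σxy − (Σx)(Σy)/n = 113669.2 − 113140.285714 = 528.914286
b = Sxy/Sxx = 528.914286/26.434286 = 20.008647

20.009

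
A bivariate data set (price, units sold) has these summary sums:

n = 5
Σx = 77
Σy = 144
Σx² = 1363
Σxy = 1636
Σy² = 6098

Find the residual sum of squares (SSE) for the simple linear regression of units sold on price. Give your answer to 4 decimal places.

41.8916

Sxx = Σx² − (Σx)²/n = 1363 − 1185.8 = 177.2
Sxy = Σxy − (Σx)(Σy)/n = 1636 − 2217.6 = -581.6
Syy = Σy² − (Σy)²/n = 6098 − 4147.2 = 1950.8
b = Sxy/Sxx = -581.6/177.2 = -3.282167
SSE = Syy − b·Sxy = 1950.8 − (-3.282167)·(-581.6) = 41.891648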